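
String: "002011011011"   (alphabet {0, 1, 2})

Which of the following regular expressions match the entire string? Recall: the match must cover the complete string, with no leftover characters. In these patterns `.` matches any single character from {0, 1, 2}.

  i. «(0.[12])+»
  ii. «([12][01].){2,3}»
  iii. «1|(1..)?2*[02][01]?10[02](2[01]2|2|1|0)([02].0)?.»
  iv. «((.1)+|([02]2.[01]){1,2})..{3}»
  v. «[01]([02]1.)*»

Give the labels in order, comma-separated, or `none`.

i

i → match
ii → no match
iii → no match
iv → no match
v → no match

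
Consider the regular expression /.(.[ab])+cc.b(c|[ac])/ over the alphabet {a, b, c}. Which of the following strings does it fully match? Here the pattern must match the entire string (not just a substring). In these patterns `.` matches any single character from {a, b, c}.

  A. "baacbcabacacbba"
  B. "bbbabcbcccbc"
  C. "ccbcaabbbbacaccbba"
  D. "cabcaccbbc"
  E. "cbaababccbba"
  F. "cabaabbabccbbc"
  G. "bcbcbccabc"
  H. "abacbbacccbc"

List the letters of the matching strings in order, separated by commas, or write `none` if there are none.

A → no match
B → match
C → match
D → match
E → match
F → match
G → match
H → match

B, C, D, E, F, G, H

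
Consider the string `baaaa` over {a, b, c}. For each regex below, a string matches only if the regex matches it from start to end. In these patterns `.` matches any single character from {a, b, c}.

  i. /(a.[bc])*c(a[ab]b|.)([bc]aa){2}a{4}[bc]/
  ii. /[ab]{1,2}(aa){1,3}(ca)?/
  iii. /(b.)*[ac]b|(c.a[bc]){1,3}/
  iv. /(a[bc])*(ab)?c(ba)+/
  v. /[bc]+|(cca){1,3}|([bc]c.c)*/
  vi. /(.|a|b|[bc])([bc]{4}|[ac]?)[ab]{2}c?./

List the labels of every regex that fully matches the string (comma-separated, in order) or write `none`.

ii, vi

i → no match
ii → match
iii → no match
iv → no match — must end with `ba`
v → no match
vi → match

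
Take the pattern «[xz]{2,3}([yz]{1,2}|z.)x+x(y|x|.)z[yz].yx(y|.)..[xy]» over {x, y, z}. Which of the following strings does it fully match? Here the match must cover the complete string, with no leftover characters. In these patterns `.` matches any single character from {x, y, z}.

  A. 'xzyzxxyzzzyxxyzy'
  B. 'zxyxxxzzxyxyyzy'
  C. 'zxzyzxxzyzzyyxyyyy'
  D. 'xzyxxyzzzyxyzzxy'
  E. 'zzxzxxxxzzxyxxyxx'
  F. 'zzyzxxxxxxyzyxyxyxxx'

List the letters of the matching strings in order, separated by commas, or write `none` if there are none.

A, B, E, F

A → match
B → match
C → no match
D → no match
E → match
F → match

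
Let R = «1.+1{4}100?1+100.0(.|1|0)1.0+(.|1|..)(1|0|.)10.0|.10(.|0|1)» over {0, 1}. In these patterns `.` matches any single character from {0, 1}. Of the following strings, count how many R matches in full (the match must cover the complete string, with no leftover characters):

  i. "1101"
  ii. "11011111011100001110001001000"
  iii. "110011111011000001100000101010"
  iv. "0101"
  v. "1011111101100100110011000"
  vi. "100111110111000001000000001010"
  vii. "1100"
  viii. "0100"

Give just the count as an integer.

i → match
ii → match
iii → match
iv → match
v → match
vi → match
vii → match
viii → match
Total matched: 8

8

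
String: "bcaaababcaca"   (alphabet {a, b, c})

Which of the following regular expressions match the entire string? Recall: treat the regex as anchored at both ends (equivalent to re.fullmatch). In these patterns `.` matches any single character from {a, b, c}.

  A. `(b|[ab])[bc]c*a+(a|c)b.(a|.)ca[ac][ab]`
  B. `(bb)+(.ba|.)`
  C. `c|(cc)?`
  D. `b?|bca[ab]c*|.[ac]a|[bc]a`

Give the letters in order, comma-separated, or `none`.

A

A → match
B → no match — must start with "bb"
C → no match
D → no match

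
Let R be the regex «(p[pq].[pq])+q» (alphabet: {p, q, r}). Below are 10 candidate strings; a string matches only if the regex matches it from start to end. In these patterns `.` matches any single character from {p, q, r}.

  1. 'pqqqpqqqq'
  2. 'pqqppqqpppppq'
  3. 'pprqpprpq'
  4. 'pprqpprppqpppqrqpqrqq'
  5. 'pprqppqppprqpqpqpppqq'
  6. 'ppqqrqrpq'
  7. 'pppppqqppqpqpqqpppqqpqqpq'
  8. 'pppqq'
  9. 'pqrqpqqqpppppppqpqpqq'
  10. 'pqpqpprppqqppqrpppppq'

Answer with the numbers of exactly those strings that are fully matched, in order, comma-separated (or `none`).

1. 'pqqqpqqqq' → match
2 → match
3. 'pprqpprpq' → match
4 → match
5 → match
6. 'ppqqrqrpq' → no match
7 → match
8. 'pppqq' → match
9 → match
10 → match

1, 2, 3, 4, 5, 7, 8, 9, 10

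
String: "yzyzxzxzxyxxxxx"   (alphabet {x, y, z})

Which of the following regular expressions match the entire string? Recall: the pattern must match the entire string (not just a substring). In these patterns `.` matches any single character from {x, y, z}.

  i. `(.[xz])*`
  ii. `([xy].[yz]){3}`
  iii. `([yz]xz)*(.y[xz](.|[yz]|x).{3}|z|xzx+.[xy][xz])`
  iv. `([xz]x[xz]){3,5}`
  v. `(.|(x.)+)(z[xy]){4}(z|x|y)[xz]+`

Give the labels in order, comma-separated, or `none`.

i → no match
ii → no match
iii → no match
iv → no match
v → match

v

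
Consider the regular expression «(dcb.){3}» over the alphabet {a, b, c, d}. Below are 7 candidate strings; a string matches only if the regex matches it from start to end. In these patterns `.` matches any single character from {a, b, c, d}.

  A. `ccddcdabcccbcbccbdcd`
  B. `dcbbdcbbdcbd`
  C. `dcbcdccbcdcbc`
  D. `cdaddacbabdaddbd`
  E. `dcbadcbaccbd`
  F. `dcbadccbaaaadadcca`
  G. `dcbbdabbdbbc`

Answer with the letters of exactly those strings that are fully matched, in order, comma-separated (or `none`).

B

A → no match — must start with `dcb`
B → match
C → no match
D → no match — must start with `dcb`
E → no match
F → no match
G → no match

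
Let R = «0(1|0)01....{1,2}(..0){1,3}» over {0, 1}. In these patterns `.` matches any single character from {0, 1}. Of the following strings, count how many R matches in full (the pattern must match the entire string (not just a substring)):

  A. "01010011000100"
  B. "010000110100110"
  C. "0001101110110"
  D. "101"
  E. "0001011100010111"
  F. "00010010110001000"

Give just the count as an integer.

A → match
B → no match
C → no match
D → no match — must start with "0"
E → no match — must end with "0"
F → no match
Total matched: 1

1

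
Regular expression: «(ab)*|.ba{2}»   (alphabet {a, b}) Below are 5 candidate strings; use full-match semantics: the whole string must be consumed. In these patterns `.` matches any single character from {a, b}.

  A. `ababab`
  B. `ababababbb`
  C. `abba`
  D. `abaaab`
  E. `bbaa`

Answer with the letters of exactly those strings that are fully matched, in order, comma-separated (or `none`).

A, E

A → match
B → no match
C → no match
D → no match
E → match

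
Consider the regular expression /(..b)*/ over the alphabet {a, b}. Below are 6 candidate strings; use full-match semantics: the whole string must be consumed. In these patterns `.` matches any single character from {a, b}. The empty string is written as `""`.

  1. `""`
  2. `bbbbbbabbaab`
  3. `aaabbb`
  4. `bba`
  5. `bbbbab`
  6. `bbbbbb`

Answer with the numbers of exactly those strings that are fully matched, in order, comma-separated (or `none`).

1, 2, 5, 6

1. `""` → match
2. `bbbbbbabbaab` → match
3. `aaabbb` → no match
4. `bba` → no match
5. `bbbbab` → match
6. `bbbbbb` → match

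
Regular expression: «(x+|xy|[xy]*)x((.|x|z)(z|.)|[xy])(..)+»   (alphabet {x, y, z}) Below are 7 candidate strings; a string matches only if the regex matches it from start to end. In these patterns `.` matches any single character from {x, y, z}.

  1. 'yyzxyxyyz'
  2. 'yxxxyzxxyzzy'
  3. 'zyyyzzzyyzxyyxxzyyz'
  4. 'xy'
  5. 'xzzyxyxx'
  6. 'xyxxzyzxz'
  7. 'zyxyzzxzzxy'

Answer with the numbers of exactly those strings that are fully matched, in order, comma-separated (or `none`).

2, 6

1 → no match
2 → match
3 → no match
4 → no match
5 → no match
6 → match
7 → no match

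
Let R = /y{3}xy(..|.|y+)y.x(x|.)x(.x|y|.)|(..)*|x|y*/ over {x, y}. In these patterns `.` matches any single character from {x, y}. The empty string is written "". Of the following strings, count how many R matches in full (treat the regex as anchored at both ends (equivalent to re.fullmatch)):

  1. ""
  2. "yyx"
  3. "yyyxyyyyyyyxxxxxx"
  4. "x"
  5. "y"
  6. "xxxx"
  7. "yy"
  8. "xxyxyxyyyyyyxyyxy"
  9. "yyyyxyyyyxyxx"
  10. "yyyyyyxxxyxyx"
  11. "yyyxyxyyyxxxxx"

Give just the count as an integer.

1 → match
2 → no match
3 → match
4 → match
5 → match
6 → match
7 → match
8 → no match
9 → no match
10 → no match
11 → match
Total matched: 7

7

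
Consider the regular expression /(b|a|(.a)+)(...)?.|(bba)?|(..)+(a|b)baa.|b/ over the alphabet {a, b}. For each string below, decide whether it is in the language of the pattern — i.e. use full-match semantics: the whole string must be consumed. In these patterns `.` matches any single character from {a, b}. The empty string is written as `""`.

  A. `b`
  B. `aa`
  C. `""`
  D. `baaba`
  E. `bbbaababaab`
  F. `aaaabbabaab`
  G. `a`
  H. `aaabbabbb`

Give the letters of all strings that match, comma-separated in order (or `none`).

A, B, C, D, E, F

A → match
B → match
C → match
D → match
E → match
F → match
G → no match
H → no match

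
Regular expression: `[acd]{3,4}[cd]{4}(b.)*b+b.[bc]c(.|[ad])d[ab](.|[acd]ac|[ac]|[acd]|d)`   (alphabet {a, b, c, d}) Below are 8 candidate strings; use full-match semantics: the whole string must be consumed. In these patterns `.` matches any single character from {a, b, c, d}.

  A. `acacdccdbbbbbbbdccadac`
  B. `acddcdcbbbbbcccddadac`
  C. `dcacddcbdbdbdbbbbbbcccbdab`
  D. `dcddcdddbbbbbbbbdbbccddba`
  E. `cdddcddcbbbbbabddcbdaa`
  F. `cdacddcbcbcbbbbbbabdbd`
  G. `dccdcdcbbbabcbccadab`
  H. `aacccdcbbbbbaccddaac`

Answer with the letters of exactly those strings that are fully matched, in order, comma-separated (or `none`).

A → match
B → match
C → match
D → no match
E → no match
F → no match
G → no match
H → no match

A, B, C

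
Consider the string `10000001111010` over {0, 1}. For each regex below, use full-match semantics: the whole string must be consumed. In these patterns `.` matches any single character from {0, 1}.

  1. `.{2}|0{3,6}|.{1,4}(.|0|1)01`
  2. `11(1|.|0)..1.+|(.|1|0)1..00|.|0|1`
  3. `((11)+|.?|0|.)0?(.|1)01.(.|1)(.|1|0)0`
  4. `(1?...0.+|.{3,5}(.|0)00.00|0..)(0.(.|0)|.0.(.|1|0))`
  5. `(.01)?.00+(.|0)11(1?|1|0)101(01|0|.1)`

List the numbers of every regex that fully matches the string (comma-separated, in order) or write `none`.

4, 5

1 → no match
2 → no match
3 → no match
4 → match
5 → match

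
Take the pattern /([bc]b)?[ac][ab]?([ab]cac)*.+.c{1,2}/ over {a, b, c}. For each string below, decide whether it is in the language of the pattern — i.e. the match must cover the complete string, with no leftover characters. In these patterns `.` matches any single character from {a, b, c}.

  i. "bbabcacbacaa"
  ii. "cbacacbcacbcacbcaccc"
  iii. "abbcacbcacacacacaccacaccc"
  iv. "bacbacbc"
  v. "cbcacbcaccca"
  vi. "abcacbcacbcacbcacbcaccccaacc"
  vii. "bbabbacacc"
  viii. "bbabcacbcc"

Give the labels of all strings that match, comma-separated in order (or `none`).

ii, iii, vi, vii, viii

i. "bbabcacbacaa" → no match — must end with "c"
ii → match
iii → match
iv. "bacbacbc" → no match
v. "cbcacbcaccca" → no match — must end with "c"
vi → match
vii. "bbabbacacc" → match
viii. "bbabcacbcc" → match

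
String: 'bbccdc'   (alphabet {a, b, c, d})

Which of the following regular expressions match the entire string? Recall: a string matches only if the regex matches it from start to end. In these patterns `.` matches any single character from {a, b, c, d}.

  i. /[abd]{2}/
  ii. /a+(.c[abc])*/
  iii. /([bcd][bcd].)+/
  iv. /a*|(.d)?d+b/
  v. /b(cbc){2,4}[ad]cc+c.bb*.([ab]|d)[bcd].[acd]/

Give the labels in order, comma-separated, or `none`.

iii

i → no match
ii → no match — must start with 'a'
iii → match
iv → no match
v → no match — must start with 'bcbc'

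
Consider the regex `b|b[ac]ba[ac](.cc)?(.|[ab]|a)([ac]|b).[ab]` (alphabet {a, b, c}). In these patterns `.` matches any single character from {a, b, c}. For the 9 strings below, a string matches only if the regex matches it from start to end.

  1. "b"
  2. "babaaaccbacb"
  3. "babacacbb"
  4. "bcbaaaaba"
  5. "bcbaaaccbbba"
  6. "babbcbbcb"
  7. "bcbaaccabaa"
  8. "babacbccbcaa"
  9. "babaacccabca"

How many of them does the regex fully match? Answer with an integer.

7

1. "b" → match
2. "babaaaccbacb" → match
3. "babacacbb" → match
4. "bcbaaaaba" → match
5. "bcbaaaccbbba" → match
6. "babbcbbcb" → no match
7. "bcbaaccabaa" → no match
8. "babacbccbcaa" → match
9. "babaacccabca" → match
Total matched: 7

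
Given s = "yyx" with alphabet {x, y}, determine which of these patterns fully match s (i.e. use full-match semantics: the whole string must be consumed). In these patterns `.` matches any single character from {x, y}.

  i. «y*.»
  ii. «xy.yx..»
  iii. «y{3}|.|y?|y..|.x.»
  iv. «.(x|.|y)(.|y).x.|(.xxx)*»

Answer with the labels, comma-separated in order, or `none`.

i → match
ii → no match — must start with "xy"
iii → match
iv → no match

i, iii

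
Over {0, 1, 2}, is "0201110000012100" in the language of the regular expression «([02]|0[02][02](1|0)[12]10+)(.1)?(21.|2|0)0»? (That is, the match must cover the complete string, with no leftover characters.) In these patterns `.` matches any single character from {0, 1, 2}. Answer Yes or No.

Yes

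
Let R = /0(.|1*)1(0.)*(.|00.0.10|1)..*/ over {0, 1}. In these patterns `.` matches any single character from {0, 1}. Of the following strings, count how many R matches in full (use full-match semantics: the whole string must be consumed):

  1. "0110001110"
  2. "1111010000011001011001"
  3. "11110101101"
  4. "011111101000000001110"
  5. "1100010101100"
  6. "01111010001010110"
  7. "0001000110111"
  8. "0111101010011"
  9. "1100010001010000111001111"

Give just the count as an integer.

4

1. "0110001110" → match
2 → no match — must start with "0"
3. "11110101101" → no match — must start with "0"
4 → match
5 → no match — must start with "0"
6 → match
7 → no match
8 → match
9 → no match — must start with "0"
Total matched: 4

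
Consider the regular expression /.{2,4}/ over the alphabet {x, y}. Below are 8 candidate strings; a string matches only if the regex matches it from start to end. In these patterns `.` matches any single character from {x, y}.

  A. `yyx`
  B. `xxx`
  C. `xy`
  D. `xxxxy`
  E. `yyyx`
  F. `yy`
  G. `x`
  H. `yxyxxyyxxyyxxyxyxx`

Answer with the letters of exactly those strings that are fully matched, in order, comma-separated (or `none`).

A → match
B → match
C → match
D → no match
E → match
F → match
G → no match
H → no match

A, B, C, E, F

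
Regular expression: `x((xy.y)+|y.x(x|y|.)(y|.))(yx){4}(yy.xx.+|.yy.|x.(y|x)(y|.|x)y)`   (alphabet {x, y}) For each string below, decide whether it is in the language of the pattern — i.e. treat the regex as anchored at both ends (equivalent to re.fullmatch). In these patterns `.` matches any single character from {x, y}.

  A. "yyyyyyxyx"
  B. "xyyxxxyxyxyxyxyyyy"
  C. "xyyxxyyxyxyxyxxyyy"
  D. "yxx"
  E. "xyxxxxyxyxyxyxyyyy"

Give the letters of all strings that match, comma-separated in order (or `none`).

A → no match — must start with "x"
B → match
C → match
D → no match — must start with "x"
E → match

B, C, E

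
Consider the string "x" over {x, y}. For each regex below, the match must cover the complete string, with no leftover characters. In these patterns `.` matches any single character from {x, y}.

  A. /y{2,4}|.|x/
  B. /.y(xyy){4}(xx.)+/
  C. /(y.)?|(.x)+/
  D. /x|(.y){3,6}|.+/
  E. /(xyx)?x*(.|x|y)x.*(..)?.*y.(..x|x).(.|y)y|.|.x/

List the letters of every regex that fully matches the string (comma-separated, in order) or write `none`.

A, D, E

A → match
B → no match
C → no match
D → match
E → match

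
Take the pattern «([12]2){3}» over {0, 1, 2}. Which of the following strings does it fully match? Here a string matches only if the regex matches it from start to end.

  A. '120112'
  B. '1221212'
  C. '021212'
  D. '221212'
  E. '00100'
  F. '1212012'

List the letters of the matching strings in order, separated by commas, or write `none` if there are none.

A. '120112' → no match
B. '1221212' → no match
C. '021212' → no match
D. '221212' → match
E. '00100' → no match — must end with '2'
F. '1212012' → no match

D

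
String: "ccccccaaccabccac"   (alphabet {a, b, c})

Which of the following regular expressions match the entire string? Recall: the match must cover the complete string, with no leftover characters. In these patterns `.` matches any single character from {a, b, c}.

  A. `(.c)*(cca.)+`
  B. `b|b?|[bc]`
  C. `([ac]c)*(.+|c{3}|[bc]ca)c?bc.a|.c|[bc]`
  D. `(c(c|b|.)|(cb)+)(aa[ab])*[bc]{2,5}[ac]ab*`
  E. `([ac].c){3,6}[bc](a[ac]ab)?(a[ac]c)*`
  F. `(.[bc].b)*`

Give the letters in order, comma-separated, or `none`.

A

A → match
B → no match
C → no match
D → no match
E → no match
F → no match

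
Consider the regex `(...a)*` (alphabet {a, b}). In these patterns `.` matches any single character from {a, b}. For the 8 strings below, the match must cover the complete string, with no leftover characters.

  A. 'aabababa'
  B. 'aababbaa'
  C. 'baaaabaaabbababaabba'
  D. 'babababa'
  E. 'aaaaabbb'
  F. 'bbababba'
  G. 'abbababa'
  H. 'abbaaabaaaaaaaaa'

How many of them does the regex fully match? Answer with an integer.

A → match
B → match
C → match
D → match
E → no match
F → no match
G → match
H → match
Total matched: 6

6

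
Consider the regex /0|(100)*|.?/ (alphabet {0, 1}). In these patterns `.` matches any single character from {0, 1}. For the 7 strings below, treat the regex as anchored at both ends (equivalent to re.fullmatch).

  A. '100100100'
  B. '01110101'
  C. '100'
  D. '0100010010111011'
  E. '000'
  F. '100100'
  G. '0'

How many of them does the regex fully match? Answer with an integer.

4

A → match
B → no match
C → match
D → no match
E → no match
F → match
G → match
Total matched: 4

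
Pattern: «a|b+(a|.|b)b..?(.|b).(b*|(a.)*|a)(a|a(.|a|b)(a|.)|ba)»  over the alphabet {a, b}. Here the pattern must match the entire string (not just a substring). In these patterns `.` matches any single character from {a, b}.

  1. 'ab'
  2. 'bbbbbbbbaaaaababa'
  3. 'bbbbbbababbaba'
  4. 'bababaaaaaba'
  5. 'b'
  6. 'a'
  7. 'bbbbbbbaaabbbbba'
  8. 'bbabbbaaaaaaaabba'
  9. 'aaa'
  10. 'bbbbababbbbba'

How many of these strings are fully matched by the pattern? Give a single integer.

1 → no match
2 → match
3 → match
4 → match
5 → no match
6 → match
7 → match
8 → match
9 → no match
10 → match
Total matched: 7

7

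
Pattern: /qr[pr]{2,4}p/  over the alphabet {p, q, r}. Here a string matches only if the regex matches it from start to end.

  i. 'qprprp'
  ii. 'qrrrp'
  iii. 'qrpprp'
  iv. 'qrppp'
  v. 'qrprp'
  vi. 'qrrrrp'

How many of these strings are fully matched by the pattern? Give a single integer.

i → no match — must start with 'qr'
ii → match
iii → match
iv → match
v → match
vi → match
Total matched: 5

5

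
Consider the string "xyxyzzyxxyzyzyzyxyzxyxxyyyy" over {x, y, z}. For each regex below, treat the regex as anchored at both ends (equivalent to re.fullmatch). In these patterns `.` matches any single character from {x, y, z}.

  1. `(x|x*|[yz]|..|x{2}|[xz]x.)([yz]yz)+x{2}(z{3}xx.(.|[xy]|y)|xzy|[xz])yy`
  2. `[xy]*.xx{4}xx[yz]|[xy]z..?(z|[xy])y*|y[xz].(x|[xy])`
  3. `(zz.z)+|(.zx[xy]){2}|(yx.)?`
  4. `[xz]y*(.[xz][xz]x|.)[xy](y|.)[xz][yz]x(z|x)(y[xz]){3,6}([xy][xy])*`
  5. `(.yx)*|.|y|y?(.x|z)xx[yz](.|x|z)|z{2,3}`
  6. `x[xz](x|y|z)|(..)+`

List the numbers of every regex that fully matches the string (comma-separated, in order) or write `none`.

4

1 → no match
2 → no match
3 → no match
4 → match
5 → no match
6 → no match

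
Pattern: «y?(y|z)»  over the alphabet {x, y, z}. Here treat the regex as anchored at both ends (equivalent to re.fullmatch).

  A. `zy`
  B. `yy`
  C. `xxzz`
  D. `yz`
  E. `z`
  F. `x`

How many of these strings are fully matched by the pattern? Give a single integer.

3

A. `zy` → no match
B. `yy` → match
C. `xxzz` → no match
D. `yz` → match
E. `z` → match
F. `x` → no match
Total matched: 3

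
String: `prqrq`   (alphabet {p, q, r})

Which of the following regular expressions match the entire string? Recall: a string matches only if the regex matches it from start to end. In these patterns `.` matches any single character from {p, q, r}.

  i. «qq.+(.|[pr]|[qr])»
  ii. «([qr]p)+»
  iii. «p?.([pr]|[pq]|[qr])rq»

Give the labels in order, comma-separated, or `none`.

i → no match — must start with `qq`
ii → no match — must end with `p`
iii → match

iii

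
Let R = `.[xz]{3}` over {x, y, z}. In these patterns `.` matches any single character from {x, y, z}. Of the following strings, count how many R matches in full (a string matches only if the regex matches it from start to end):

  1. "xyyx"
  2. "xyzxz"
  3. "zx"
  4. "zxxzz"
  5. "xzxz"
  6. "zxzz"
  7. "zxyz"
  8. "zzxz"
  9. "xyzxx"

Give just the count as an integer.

1 → no match
2 → no match
3 → no match
4 → no match
5 → match
6 → match
7 → no match
8 → match
9 → no match
Total matched: 3

3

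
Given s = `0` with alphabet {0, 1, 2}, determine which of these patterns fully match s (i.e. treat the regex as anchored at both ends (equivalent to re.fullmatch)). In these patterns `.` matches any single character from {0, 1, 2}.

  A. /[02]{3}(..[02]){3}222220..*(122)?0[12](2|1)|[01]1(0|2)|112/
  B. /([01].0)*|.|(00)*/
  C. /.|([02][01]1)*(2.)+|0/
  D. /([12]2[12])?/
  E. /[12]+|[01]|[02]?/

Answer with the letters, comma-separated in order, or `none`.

B, C, E

A → no match
B → match
C → match
D → no match
E → match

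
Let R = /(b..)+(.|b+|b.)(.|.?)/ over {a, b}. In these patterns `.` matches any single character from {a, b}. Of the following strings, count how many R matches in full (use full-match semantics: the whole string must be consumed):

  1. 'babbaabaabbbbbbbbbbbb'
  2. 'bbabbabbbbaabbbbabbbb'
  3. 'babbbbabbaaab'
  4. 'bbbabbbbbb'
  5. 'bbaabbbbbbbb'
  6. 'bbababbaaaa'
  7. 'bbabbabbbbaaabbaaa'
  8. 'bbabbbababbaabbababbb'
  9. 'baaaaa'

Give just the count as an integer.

3

1 → match
2 → match
3 → no match
4. 'bbbabbbbbb' → no match
5. 'bbaabbbbbbbb' → no match
6. 'bbababbaaaa' → match
7 → no match
8 → no match
9. 'baaaaa' → no match
Total matched: 3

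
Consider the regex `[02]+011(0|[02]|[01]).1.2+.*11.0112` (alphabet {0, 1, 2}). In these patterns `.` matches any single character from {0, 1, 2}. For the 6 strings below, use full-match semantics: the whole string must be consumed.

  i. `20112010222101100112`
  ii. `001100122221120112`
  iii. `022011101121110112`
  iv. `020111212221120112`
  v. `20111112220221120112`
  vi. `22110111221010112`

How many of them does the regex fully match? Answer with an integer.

5

i → match
ii → match
iii → match
iv → match
v → match
vi → no match
Total matched: 5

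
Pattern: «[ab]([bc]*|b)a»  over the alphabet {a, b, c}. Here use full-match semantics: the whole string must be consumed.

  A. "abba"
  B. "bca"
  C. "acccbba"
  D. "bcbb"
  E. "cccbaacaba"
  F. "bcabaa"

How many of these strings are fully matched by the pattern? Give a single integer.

3

A → match
B → match
C → match
D → no match — must end with "a"
E → no match
F → no match
Total matched: 3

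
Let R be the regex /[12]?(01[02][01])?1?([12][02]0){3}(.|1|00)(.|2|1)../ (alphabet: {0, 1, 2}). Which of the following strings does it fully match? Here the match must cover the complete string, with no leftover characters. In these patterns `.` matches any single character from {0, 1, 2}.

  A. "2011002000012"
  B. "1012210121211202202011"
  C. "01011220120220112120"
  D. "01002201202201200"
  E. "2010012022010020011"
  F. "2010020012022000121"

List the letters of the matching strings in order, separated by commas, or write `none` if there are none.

A → no match
B → no match
C → no match
D → match
E → no match
F → match

D, F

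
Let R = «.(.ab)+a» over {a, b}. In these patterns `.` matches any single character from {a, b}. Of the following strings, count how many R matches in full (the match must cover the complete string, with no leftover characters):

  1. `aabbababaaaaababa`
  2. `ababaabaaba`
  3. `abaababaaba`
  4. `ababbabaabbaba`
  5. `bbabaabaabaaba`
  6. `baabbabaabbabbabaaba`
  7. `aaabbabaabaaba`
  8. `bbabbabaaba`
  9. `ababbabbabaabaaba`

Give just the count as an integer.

7

1 → no match
2. `ababaabaaba` → match
3. `abaababaaba` → no match
4 → match
5 → match
6 → match
7 → match
8. `bbabbabaaba` → match
9 → match
Total matched: 7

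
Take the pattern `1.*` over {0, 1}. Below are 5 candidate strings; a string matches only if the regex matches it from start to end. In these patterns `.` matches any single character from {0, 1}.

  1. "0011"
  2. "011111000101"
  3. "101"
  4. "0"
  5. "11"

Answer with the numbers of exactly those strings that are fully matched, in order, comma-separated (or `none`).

3, 5

1 → no match — must start with "1"
2 → no match — must start with "1"
3 → match
4 → no match — must start with "1"
5 → match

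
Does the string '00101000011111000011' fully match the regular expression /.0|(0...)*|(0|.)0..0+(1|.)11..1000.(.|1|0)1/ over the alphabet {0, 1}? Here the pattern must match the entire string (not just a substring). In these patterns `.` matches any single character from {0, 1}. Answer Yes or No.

No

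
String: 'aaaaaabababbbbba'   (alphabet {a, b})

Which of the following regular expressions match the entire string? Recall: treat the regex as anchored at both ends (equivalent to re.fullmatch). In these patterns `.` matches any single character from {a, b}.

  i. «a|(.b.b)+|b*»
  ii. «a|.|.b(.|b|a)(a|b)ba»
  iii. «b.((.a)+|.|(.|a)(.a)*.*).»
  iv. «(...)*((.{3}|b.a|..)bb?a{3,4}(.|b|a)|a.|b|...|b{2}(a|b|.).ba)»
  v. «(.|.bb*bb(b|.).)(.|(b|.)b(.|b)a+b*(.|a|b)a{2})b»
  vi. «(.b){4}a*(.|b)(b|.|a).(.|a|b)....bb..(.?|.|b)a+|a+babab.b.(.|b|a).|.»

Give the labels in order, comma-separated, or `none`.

vi

i → no match
ii → no match
iii → no match — must start with 'b'
iv → no match
v → no match — must end with 'b'
vi → match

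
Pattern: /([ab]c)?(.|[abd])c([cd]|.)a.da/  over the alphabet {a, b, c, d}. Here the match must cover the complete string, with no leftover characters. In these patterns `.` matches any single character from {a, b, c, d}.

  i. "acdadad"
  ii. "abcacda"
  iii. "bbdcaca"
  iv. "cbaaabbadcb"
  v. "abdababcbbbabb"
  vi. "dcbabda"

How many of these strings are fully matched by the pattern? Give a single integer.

1

i → no match — must end with "da"
ii → no match
iii → no match — must end with "da"
iv → no match — must end with "da"
v → no match — must end with "da"
vi → match
Total matched: 1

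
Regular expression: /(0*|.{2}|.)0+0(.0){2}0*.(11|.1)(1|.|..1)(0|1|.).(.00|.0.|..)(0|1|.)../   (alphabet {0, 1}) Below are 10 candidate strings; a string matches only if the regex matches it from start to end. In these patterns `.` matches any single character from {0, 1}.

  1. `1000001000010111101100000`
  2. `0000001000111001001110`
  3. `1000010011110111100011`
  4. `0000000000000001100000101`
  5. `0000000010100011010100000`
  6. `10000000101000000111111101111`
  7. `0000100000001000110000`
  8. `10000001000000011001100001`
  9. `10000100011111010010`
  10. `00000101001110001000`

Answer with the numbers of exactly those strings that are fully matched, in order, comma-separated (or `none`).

1 → match
2 → match
3 → match
4 → match
5 → match
6 → match
7 → no match
8 → match
9 → match
10 → match

1, 2, 3, 4, 5, 6, 8, 9, 10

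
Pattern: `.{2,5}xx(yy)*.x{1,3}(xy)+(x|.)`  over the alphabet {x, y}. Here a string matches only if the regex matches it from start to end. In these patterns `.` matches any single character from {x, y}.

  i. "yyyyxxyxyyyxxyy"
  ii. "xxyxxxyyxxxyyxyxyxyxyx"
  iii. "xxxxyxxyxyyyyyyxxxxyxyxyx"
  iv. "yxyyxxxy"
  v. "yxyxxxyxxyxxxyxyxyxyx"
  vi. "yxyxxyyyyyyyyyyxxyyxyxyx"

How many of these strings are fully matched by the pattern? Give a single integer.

i → no match
ii → no match
iii → no match
iv → no match
v → no match
vi → no match
Total matched: 0

0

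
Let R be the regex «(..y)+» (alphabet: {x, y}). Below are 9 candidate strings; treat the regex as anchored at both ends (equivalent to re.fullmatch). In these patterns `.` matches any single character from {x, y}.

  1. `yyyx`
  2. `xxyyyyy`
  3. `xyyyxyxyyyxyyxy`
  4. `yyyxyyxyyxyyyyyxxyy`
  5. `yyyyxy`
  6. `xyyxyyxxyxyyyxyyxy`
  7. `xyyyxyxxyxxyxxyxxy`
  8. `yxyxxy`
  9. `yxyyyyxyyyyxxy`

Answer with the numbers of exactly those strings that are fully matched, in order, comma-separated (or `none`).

1. `yyyx` → no match — must end with `y`
2. `xxyyyyy` → no match
3 → match
4 → no match
5. `yyyyxy` → match
6 → match
7 → match
8. `yxyxxy` → match
9 → no match

3, 5, 6, 7, 8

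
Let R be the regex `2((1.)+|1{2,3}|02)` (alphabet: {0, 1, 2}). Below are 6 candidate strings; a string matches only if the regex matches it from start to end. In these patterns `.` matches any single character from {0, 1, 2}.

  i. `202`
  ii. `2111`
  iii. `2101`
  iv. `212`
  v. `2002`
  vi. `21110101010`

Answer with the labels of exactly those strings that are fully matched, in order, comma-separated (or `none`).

i. `202` → match
ii. `2111` → match
iii. `2101` → no match
iv. `212` → match
v. `2002` → no match
vi. `21110101010` → match

i, ii, iv, vi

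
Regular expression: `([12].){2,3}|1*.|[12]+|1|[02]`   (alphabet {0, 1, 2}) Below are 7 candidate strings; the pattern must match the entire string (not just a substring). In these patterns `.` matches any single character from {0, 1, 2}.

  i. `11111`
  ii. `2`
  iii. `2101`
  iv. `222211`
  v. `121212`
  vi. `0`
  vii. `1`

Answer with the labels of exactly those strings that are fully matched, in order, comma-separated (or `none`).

i, ii, iv, v, vi, vii

i → match
ii → match
iii → no match
iv → match
v → match
vi → match
vii → match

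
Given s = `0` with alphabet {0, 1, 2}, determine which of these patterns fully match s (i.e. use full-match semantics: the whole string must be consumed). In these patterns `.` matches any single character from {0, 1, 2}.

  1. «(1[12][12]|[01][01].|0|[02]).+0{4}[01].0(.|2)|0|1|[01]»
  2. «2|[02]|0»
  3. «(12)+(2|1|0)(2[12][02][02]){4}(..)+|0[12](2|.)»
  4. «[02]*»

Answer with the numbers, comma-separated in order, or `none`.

1 → match
2 → match
3 → no match
4 → match

1, 2, 4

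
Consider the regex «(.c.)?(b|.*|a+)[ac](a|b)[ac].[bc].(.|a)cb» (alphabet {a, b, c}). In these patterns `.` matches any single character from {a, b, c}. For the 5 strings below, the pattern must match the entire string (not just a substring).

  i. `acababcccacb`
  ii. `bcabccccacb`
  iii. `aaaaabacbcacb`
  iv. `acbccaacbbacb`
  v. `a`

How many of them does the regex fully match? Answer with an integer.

i. `acababcccacb` → no match
ii. `bcabccccacb` → match
iii → match
iv → match
v. `a` → no match — must end with `cb`
Total matched: 3

3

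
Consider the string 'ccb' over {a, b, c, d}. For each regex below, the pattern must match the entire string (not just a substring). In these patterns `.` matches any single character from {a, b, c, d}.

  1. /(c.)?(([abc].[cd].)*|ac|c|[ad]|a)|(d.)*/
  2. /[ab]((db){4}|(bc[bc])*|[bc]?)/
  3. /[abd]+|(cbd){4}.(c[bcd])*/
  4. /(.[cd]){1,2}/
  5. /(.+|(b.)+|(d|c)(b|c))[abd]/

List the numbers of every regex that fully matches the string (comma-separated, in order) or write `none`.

5

1 → no match
2 → no match
3 → no match
4 → no match
5 → match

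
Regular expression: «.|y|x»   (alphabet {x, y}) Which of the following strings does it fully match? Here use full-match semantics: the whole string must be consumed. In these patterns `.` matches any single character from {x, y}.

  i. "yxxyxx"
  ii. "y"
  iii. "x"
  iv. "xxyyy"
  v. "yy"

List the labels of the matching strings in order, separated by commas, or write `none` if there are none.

ii, iii

i → no match
ii → match
iii → match
iv → no match
v → no match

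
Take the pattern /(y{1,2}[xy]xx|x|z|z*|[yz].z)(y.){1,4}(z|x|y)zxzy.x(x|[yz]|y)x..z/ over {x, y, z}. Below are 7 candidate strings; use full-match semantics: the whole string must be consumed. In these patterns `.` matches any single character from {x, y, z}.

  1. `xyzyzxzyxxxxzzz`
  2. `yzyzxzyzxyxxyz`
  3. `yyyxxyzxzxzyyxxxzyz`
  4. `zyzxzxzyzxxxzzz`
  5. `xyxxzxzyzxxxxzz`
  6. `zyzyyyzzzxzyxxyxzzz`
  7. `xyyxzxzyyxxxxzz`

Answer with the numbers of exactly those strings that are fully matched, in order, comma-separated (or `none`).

1 → match
2 → match
3 → match
4 → match
5 → match
6 → match
7 → match

1, 2, 3, 4, 5, 6, 7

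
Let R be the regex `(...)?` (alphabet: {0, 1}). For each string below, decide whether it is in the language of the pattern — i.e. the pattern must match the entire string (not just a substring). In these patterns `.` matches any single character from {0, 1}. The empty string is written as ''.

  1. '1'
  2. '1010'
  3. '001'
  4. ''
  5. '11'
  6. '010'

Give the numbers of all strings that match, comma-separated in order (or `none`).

3, 4, 6

1. '1' → no match
2. '1010' → no match
3. '001' → match
4. '' → match
5. '11' → no match
6. '010' → match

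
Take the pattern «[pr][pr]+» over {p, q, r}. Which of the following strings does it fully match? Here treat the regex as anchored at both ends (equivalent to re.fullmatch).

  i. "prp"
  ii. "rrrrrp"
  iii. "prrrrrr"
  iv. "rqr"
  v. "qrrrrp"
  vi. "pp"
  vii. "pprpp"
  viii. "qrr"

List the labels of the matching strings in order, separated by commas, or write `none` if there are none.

i → match
ii → match
iii → match
iv → no match
v → no match
vi → match
vii → match
viii → no match

i, ii, iii, vi, vii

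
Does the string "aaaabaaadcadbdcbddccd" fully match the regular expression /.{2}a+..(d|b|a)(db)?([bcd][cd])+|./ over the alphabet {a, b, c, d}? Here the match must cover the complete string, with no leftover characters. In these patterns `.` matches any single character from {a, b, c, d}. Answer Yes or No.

No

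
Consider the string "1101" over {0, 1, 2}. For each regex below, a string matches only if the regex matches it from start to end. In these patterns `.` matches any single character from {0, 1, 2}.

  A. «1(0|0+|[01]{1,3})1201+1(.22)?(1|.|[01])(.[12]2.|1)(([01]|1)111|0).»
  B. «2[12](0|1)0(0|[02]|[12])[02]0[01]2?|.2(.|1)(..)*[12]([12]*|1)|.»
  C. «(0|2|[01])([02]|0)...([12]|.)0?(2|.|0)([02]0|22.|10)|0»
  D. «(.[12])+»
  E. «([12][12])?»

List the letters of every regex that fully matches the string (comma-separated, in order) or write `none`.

A → no match
B → no match
C → no match
D → match
E → no match

D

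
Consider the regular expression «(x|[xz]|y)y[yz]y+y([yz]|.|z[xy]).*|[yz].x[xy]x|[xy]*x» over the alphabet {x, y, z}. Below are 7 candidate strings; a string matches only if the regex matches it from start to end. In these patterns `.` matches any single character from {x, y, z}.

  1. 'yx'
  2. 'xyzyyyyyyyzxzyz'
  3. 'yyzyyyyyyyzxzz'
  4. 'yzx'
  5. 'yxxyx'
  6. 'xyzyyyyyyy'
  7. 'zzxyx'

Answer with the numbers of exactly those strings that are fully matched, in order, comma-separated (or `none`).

1. 'yx' → match
2 → match
3 → match
4. 'yzx' → no match
5. 'yxxyx' → match
6. 'xyzyyyyyyy' → match
7. 'zzxyx' → match

1, 2, 3, 5, 6, 7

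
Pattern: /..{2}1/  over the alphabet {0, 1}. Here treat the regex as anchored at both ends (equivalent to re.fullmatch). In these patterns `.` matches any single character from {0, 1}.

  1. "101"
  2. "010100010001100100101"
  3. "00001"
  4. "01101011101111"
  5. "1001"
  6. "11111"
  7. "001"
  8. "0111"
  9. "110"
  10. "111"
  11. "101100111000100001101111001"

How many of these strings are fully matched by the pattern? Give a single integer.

1 → no match
2 → no match
3 → no match
4 → no match
5 → match
6 → no match
7 → no match
8 → match
9 → no match — must end with "1"
10 → no match
11 → no match
Total matched: 2

2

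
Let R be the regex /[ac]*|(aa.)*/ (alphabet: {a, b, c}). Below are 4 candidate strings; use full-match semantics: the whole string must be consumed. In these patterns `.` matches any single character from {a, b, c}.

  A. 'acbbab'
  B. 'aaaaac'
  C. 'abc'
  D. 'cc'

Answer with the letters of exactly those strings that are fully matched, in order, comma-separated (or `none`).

A. 'acbbab' → no match
B. 'aaaaac' → match
C. 'abc' → no match
D. 'cc' → match

B, D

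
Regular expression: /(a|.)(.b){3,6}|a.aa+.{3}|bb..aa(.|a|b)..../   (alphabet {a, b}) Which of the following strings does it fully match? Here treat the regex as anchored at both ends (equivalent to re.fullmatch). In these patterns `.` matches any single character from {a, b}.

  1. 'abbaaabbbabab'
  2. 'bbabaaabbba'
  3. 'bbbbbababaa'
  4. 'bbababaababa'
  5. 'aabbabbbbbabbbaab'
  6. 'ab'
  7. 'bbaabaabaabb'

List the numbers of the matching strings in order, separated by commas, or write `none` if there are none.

2

1 → no match
2. 'bbabaaabbba' → match
3. 'bbbbbababaa' → no match
4. 'bbababaababa' → no match
5 → no match
6. 'ab' → no match
7. 'bbaabaabaabb' → no match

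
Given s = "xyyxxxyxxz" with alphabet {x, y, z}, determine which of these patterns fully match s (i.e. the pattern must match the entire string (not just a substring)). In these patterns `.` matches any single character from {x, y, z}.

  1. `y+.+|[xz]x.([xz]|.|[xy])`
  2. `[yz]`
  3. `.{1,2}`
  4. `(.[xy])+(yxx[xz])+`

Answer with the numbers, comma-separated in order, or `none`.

4

1 → no match
2 → no match
3 → no match
4 → match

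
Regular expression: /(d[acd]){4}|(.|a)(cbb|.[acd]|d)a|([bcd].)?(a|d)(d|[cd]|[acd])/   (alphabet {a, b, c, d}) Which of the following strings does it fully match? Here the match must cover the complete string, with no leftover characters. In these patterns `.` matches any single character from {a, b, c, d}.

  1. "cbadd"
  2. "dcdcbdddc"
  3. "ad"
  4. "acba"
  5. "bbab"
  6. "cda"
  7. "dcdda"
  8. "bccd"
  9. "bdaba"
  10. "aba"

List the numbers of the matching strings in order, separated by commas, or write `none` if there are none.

1 → no match
2 → no match
3 → match
4 → no match
5 → no match
6 → match
7 → no match
8 → no match
9 → no match
10 → no match

3, 6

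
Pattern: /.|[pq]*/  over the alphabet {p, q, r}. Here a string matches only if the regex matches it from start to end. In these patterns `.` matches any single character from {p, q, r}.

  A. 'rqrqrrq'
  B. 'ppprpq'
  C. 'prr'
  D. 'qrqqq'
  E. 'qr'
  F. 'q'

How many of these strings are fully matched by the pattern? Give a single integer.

A → no match
B → no match
C → no match
D → no match
E → no match
F → match
Total matched: 1

1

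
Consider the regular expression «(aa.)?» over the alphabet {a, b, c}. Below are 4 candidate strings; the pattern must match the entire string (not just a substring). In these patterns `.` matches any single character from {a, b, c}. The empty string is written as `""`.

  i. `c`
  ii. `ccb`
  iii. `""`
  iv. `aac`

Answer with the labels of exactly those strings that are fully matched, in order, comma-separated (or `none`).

iii, iv

i → no match
ii → no match
iii → match
iv → match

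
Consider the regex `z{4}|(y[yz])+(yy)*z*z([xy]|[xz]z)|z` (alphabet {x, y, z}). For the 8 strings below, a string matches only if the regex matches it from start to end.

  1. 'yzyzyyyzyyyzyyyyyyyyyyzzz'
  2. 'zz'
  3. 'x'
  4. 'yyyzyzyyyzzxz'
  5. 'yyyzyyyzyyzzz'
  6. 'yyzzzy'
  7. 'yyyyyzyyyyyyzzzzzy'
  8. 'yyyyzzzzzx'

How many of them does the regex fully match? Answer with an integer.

1 → match
2 → no match
3 → no match
4 → match
5 → match
6 → match
7 → match
8 → match
Total matched: 6

6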